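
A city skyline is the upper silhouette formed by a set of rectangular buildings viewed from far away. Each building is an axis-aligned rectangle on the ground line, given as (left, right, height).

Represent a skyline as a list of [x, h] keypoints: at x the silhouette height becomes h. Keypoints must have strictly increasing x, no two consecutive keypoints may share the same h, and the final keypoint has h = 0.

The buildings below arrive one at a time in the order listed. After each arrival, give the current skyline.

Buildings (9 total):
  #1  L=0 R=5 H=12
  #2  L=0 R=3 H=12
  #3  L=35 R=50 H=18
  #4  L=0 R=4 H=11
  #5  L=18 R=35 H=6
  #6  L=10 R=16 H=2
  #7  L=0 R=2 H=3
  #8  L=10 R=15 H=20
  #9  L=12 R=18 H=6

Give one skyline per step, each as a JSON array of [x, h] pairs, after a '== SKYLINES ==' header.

== SKYLINES ==
[[0,12],[5,0]]
[[0,12],[5,0]]
[[0,12],[5,0],[35,18],[50,0]]
[[0,12],[5,0],[35,18],[50,0]]
[[0,12],[5,0],[18,6],[35,18],[50,0]]
[[0,12],[5,0],[10,2],[16,0],[18,6],[35,18],[50,0]]
[[0,12],[5,0],[10,2],[16,0],[18,6],[35,18],[50,0]]
[[0,12],[5,0],[10,20],[15,2],[16,0],[18,6],[35,18],[50,0]]
[[0,12],[5,0],[10,20],[15,6],[35,18],[50,0]]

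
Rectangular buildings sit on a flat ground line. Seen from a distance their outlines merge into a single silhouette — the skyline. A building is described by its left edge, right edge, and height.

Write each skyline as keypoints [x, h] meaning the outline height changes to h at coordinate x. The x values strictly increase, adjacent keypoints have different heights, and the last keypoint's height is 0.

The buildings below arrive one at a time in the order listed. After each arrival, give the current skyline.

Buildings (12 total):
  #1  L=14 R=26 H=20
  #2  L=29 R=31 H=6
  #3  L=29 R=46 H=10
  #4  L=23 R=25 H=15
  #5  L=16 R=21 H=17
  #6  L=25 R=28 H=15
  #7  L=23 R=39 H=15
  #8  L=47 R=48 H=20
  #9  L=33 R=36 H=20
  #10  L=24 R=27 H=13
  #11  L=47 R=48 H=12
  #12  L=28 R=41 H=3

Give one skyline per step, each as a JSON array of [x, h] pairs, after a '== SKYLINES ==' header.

== SKYLINES ==
[[14,20],[26,0]]
[[14,20],[26,0],[29,6],[31,0]]
[[14,20],[26,0],[29,10],[46,0]]
[[14,20],[26,0],[29,10],[46,0]]
[[14,20],[26,0],[29,10],[46,0]]
[[14,20],[26,15],[28,0],[29,10],[46,0]]
[[14,20],[26,15],[39,10],[46,0]]
[[14,20],[26,15],[39,10],[46,0],[47,20],[48,0]]
[[14,20],[26,15],[33,20],[36,15],[39,10],[46,0],[47,20],[48,0]]
[[14,20],[26,15],[33,20],[36,15],[39,10],[46,0],[47,20],[48,0]]
[[14,20],[26,15],[33,20],[36,15],[39,10],[46,0],[47,20],[48,0]]
[[14,20],[26,15],[33,20],[36,15],[39,10],[46,0],[47,20],[48,0]]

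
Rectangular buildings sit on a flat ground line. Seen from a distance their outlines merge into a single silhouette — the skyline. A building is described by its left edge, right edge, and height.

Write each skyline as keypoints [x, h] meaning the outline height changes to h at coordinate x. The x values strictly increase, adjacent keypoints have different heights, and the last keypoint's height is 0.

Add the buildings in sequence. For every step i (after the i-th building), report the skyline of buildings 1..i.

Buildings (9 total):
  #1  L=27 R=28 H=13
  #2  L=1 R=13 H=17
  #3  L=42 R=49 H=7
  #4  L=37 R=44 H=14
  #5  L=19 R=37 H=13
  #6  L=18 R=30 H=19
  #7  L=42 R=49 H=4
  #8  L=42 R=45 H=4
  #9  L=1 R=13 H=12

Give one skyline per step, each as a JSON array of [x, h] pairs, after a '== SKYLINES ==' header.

== SKYLINES ==
[[27,13],[28,0]]
[[1,17],[13,0],[27,13],[28,0]]
[[1,17],[13,0],[27,13],[28,0],[42,7],[49,0]]
[[1,17],[13,0],[27,13],[28,0],[37,14],[44,7],[49,0]]
[[1,17],[13,0],[19,13],[37,14],[44,7],[49,0]]
[[1,17],[13,0],[18,19],[30,13],[37,14],[44,7],[49,0]]
[[1,17],[13,0],[18,19],[30,13],[37,14],[44,7],[49,0]]
[[1,17],[13,0],[18,19],[30,13],[37,14],[44,7],[49,0]]
[[1,17],[13,0],[18,19],[30,13],[37,14],[44,7],[49,0]]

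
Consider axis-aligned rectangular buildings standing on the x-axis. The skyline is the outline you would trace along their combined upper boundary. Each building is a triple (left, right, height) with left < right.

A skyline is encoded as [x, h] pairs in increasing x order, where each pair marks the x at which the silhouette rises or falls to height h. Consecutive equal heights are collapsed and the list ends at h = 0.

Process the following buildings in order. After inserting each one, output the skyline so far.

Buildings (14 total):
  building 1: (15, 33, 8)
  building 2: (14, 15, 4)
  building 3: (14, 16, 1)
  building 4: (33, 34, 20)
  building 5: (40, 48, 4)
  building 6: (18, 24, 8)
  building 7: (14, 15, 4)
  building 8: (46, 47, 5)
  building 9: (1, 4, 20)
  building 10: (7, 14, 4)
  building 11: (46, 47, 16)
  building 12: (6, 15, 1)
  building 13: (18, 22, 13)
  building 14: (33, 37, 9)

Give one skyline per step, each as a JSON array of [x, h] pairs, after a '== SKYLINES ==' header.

== SKYLINES ==
[[15,8],[33,0]]
[[14,4],[15,8],[33,0]]
[[14,4],[15,8],[33,0]]
[[14,4],[15,8],[33,20],[34,0]]
[[14,4],[15,8],[33,20],[34,0],[40,4],[48,0]]
[[14,4],[15,8],[33,20],[34,0],[40,4],[48,0]]
[[14,4],[15,8],[33,20],[34,0],[40,4],[48,0]]
[[14,4],[15,8],[33,20],[34,0],[40,4],[46,5],[47,4],[48,0]]
[[1,20],[4,0],[14,4],[15,8],[33,20],[34,0],[40,4],[46,5],[47,4],[48,0]]
[[1,20],[4,0],[7,4],[15,8],[33,20],[34,0],[40,4],[46,5],[47,4],[48,0]]
[[1,20],[4,0],[7,4],[15,8],[33,20],[34,0],[40,4],[46,16],[47,4],[48,0]]
[[1,20],[4,0],[6,1],[7,4],[15,8],[33,20],[34,0],[40,4],[46,16],[47,4],[48,0]]
[[1,20],[4,0],[6,1],[7,4],[15,8],[18,13],[22,8],[33,20],[34,0],[40,4],[46,16],[47,4],[48,0]]
[[1,20],[4,0],[6,1],[7,4],[15,8],[18,13],[22,8],[33,20],[34,9],[37,0],[40,4],[46,16],[47,4],[48,0]]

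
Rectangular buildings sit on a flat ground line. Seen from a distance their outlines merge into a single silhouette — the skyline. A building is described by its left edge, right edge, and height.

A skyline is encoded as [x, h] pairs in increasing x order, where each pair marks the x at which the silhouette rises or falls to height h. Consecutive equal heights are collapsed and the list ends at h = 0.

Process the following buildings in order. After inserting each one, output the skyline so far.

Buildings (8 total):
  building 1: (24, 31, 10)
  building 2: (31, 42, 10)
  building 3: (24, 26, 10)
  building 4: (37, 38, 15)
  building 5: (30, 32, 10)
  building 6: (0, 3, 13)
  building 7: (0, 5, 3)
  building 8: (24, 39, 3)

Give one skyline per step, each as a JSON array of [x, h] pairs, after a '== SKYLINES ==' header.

== SKYLINES ==
[[24,10],[31,0]]
[[24,10],[42,0]]
[[24,10],[42,0]]
[[24,10],[37,15],[38,10],[42,0]]
[[24,10],[37,15],[38,10],[42,0]]
[[0,13],[3,0],[24,10],[37,15],[38,10],[42,0]]
[[0,13],[3,3],[5,0],[24,10],[37,15],[38,10],[42,0]]
[[0,13],[3,3],[5,0],[24,10],[37,15],[38,10],[42,0]]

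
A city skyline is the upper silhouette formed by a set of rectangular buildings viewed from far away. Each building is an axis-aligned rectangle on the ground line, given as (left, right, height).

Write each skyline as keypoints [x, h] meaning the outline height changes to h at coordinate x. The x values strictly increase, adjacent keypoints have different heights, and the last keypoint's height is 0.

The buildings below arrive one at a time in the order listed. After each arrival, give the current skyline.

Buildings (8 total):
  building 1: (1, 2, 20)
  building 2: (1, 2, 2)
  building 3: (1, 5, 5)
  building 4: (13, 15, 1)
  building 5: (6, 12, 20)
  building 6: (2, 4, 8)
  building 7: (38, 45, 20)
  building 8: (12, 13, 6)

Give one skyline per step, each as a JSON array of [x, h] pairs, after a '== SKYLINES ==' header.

== SKYLINES ==
[[1,20],[2,0]]
[[1,20],[2,0]]
[[1,20],[2,5],[5,0]]
[[1,20],[2,5],[5,0],[13,1],[15,0]]
[[1,20],[2,5],[5,0],[6,20],[12,0],[13,1],[15,0]]
[[1,20],[2,8],[4,5],[5,0],[6,20],[12,0],[13,1],[15,0]]
[[1,20],[2,8],[4,5],[5,0],[6,20],[12,0],[13,1],[15,0],[38,20],[45,0]]
[[1,20],[2,8],[4,5],[5,0],[6,20],[12,6],[13,1],[15,0],[38,20],[45,0]]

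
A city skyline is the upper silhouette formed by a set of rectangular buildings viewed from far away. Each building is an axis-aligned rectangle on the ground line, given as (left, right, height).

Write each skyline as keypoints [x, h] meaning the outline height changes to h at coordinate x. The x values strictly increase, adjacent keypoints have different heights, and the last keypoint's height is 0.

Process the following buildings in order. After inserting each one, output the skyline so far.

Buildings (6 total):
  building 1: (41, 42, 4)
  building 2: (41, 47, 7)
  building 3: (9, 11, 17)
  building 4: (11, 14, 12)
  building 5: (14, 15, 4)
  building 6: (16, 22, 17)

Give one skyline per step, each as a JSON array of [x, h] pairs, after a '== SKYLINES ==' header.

== SKYLINES ==
[[41,4],[42,0]]
[[41,7],[47,0]]
[[9,17],[11,0],[41,7],[47,0]]
[[9,17],[11,12],[14,0],[41,7],[47,0]]
[[9,17],[11,12],[14,4],[15,0],[41,7],[47,0]]
[[9,17],[11,12],[14,4],[15,0],[16,17],[22,0],[41,7],[47,0]]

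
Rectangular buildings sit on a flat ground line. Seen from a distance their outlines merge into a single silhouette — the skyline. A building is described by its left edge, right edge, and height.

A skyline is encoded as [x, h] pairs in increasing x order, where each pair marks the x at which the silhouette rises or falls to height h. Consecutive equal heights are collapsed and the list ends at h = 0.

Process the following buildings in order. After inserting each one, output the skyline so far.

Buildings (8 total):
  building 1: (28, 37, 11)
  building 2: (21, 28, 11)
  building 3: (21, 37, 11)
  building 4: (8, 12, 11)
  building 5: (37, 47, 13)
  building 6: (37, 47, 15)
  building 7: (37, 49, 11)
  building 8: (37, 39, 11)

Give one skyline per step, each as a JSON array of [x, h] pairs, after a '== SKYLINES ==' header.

== SKYLINES ==
[[28,11],[37,0]]
[[21,11],[37,0]]
[[21,11],[37,0]]
[[8,11],[12,0],[21,11],[37,0]]
[[8,11],[12,0],[21,11],[37,13],[47,0]]
[[8,11],[12,0],[21,11],[37,15],[47,0]]
[[8,11],[12,0],[21,11],[37,15],[47,11],[49,0]]
[[8,11],[12,0],[21,11],[37,15],[47,11],[49,0]]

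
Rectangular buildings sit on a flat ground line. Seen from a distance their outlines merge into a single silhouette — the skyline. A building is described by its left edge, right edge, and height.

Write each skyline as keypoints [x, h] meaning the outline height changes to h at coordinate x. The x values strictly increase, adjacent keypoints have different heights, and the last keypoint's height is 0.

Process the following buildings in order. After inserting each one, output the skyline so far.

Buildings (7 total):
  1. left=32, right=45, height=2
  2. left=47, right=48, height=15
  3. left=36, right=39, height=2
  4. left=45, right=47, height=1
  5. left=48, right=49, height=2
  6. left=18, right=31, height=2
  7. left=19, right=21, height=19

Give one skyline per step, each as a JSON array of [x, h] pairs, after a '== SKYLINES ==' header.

== SKYLINES ==
[[32,2],[45,0]]
[[32,2],[45,0],[47,15],[48,0]]
[[32,2],[45,0],[47,15],[48,0]]
[[32,2],[45,1],[47,15],[48,0]]
[[32,2],[45,1],[47,15],[48,2],[49,0]]
[[18,2],[31,0],[32,2],[45,1],[47,15],[48,2],[49,0]]
[[18,2],[19,19],[21,2],[31,0],[32,2],[45,1],[47,15],[48,2],[49,0]]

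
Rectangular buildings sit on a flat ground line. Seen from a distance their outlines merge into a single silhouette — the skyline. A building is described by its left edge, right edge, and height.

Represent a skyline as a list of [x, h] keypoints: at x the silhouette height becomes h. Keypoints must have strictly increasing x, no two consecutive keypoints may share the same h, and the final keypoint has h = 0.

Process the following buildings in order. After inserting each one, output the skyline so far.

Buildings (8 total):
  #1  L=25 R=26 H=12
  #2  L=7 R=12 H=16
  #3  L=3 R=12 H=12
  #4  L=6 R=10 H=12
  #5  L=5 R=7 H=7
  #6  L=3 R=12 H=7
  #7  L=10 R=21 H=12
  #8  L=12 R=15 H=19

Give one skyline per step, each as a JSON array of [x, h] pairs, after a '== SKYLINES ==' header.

== SKYLINES ==
[[25,12],[26,0]]
[[7,16],[12,0],[25,12],[26,0]]
[[3,12],[7,16],[12,0],[25,12],[26,0]]
[[3,12],[7,16],[12,0],[25,12],[26,0]]
[[3,12],[7,16],[12,0],[25,12],[26,0]]
[[3,12],[7,16],[12,0],[25,12],[26,0]]
[[3,12],[7,16],[12,12],[21,0],[25,12],[26,0]]
[[3,12],[7,16],[12,19],[15,12],[21,0],[25,12],[26,0]]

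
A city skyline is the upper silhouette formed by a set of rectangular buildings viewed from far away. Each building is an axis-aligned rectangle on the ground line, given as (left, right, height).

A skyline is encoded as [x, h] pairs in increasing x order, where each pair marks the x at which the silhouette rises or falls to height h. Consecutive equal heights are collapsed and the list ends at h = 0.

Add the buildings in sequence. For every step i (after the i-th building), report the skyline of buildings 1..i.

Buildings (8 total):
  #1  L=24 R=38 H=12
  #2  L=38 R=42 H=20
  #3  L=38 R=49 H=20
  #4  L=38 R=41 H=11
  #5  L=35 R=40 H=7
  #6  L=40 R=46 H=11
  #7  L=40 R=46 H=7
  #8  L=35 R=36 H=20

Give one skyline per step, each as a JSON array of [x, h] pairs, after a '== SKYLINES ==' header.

== SKYLINES ==
[[24,12],[38,0]]
[[24,12],[38,20],[42,0]]
[[24,12],[38,20],[49,0]]
[[24,12],[38,20],[49,0]]
[[24,12],[38,20],[49,0]]
[[24,12],[38,20],[49,0]]
[[24,12],[38,20],[49,0]]
[[24,12],[35,20],[36,12],[38,20],[49,0]]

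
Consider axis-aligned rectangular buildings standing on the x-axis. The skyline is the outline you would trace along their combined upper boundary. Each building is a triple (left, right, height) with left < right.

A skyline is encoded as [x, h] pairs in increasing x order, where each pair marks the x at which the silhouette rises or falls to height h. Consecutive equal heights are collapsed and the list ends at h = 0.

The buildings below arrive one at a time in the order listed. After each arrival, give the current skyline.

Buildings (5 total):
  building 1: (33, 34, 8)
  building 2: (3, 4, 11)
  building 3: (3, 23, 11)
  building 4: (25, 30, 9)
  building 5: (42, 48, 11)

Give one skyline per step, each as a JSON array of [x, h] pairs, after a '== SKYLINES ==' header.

== SKYLINES ==
[[33,8],[34,0]]
[[3,11],[4,0],[33,8],[34,0]]
[[3,11],[23,0],[33,8],[34,0]]
[[3,11],[23,0],[25,9],[30,0],[33,8],[34,0]]
[[3,11],[23,0],[25,9],[30,0],[33,8],[34,0],[42,11],[48,0]]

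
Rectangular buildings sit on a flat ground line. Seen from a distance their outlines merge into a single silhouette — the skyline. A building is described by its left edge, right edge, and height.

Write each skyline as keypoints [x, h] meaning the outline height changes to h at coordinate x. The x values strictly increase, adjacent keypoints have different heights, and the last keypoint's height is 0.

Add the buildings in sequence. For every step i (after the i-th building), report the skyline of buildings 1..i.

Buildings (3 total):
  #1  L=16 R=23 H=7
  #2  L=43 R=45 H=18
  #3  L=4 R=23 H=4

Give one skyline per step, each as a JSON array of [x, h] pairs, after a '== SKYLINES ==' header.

== SKYLINES ==
[[16,7],[23,0]]
[[16,7],[23,0],[43,18],[45,0]]
[[4,4],[16,7],[23,0],[43,18],[45,0]]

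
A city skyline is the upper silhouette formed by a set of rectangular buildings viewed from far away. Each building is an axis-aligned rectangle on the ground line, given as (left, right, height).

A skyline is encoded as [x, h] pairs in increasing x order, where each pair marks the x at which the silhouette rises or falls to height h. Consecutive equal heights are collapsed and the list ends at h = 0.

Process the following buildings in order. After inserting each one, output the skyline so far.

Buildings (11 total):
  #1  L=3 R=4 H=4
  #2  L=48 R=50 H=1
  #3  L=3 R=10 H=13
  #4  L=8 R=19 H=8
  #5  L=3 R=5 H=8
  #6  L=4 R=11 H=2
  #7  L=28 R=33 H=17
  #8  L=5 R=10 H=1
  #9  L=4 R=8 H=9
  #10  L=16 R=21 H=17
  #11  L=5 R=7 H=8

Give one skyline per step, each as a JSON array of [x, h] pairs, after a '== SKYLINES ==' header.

== SKYLINES ==
[[3,4],[4,0]]
[[3,4],[4,0],[48,1],[50,0]]
[[3,13],[10,0],[48,1],[50,0]]
[[3,13],[10,8],[19,0],[48,1],[50,0]]
[[3,13],[10,8],[19,0],[48,1],[50,0]]
[[3,13],[10,8],[19,0],[48,1],[50,0]]
[[3,13],[10,8],[19,0],[28,17],[33,0],[48,1],[50,0]]
[[3,13],[10,8],[19,0],[28,17],[33,0],[48,1],[50,0]]
[[3,13],[10,8],[19,0],[28,17],[33,0],[48,1],[50,0]]
[[3,13],[10,8],[16,17],[21,0],[28,17],[33,0],[48,1],[50,0]]
[[3,13],[10,8],[16,17],[21,0],[28,17],[33,0],[48,1],[50,0]]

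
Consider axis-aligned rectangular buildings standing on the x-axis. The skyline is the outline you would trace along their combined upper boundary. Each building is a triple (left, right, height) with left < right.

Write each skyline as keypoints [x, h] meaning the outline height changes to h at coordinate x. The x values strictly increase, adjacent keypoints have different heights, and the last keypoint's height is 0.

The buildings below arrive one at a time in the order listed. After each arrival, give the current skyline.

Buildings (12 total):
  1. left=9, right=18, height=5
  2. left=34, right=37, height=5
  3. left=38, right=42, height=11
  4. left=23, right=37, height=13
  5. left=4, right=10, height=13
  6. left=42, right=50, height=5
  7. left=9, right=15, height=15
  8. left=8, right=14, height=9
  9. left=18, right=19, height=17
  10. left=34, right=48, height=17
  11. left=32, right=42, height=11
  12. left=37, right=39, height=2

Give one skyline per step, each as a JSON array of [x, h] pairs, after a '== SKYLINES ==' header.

== SKYLINES ==
[[9,5],[18,0]]
[[9,5],[18,0],[34,5],[37,0]]
[[9,5],[18,0],[34,5],[37,0],[38,11],[42,0]]
[[9,5],[18,0],[23,13],[37,0],[38,11],[42,0]]
[[4,13],[10,5],[18,0],[23,13],[37,0],[38,11],[42,0]]
[[4,13],[10,5],[18,0],[23,13],[37,0],[38,11],[42,5],[50,0]]
[[4,13],[9,15],[15,5],[18,0],[23,13],[37,0],[38,11],[42,5],[50,0]]
[[4,13],[9,15],[15,5],[18,0],[23,13],[37,0],[38,11],[42,5],[50,0]]
[[4,13],[9,15],[15,5],[18,17],[19,0],[23,13],[37,0],[38,11],[42,5],[50,0]]
[[4,13],[9,15],[15,5],[18,17],[19,0],[23,13],[34,17],[48,5],[50,0]]
[[4,13],[9,15],[15,5],[18,17],[19,0],[23,13],[34,17],[48,5],[50,0]]
[[4,13],[9,15],[15,5],[18,17],[19,0],[23,13],[34,17],[48,5],[50,0]]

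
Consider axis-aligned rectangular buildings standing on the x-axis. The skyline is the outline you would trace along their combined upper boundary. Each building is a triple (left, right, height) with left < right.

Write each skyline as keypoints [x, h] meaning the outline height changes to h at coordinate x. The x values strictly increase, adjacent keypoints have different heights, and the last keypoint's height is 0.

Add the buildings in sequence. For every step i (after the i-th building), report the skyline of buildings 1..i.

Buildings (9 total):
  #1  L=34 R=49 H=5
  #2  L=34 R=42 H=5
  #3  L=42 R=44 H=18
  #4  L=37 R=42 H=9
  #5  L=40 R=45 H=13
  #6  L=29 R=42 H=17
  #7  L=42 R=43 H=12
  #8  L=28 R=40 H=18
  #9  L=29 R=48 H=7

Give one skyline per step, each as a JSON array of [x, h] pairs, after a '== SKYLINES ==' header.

== SKYLINES ==
[[34,5],[49,0]]
[[34,5],[49,0]]
[[34,5],[42,18],[44,5],[49,0]]
[[34,5],[37,9],[42,18],[44,5],[49,0]]
[[34,5],[37,9],[40,13],[42,18],[44,13],[45,5],[49,0]]
[[29,17],[42,18],[44,13],[45,5],[49,0]]
[[29,17],[42,18],[44,13],[45,5],[49,0]]
[[28,18],[40,17],[42,18],[44,13],[45,5],[49,0]]
[[28,18],[40,17],[42,18],[44,13],[45,7],[48,5],[49,0]]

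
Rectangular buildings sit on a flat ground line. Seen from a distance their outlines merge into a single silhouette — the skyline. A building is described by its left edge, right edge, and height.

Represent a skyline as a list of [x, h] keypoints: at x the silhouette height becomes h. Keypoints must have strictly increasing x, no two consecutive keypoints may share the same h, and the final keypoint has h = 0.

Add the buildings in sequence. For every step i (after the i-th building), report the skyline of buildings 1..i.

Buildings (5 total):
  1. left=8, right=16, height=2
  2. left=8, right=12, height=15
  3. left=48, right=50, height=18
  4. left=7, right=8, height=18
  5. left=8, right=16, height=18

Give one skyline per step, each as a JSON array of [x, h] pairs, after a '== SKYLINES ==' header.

== SKYLINES ==
[[8,2],[16,0]]
[[8,15],[12,2],[16,0]]
[[8,15],[12,2],[16,0],[48,18],[50,0]]
[[7,18],[8,15],[12,2],[16,0],[48,18],[50,0]]
[[7,18],[16,0],[48,18],[50,0]]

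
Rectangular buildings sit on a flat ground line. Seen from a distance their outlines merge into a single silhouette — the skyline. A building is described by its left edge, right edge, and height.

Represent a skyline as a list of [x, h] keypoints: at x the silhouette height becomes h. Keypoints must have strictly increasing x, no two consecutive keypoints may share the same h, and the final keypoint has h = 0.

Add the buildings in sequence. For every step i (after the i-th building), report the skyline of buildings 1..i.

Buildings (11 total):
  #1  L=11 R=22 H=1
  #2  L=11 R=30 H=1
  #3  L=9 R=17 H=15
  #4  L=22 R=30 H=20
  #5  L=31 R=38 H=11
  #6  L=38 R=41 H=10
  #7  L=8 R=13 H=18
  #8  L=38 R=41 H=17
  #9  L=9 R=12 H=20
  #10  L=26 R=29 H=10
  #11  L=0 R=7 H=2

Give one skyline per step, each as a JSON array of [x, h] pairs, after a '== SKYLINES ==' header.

== SKYLINES ==
[[11,1],[22,0]]
[[11,1],[30,0]]
[[9,15],[17,1],[30,0]]
[[9,15],[17,1],[22,20],[30,0]]
[[9,15],[17,1],[22,20],[30,0],[31,11],[38,0]]
[[9,15],[17,1],[22,20],[30,0],[31,11],[38,10],[41,0]]
[[8,18],[13,15],[17,1],[22,20],[30,0],[31,11],[38,10],[41,0]]
[[8,18],[13,15],[17,1],[22,20],[30,0],[31,11],[38,17],[41,0]]
[[8,18],[9,20],[12,18],[13,15],[17,1],[22,20],[30,0],[31,11],[38,17],[41,0]]
[[8,18],[9,20],[12,18],[13,15],[17,1],[22,20],[30,0],[31,11],[38,17],[41,0]]
[[0,2],[7,0],[8,18],[9,20],[12,18],[13,15],[17,1],[22,20],[30,0],[31,11],[38,17],[41,0]]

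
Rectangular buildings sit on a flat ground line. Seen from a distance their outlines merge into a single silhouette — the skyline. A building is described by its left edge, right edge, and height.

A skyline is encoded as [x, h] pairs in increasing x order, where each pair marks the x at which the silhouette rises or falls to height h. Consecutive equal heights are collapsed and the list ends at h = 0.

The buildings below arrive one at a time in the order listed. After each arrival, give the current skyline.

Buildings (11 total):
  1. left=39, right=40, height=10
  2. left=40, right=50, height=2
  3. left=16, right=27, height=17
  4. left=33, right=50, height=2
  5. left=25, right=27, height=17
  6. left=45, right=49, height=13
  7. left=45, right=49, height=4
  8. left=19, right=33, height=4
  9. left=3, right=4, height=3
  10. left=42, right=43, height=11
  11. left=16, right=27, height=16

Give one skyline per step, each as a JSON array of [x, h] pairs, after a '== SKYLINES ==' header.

== SKYLINES ==
[[39,10],[40,0]]
[[39,10],[40,2],[50,0]]
[[16,17],[27,0],[39,10],[40,2],[50,0]]
[[16,17],[27,0],[33,2],[39,10],[40,2],[50,0]]
[[16,17],[27,0],[33,2],[39,10],[40,2],[50,0]]
[[16,17],[27,0],[33,2],[39,10],[40,2],[45,13],[49,2],[50,0]]
[[16,17],[27,0],[33,2],[39,10],[40,2],[45,13],[49,2],[50,0]]
[[16,17],[27,4],[33,2],[39,10],[40,2],[45,13],[49,2],[50,0]]
[[3,3],[4,0],[16,17],[27,4],[33,2],[39,10],[40,2],[45,13],[49,2],[50,0]]
[[3,3],[4,0],[16,17],[27,4],[33,2],[39,10],[40,2],[42,11],[43,2],[45,13],[49,2],[50,0]]
[[3,3],[4,0],[16,17],[27,4],[33,2],[39,10],[40,2],[42,11],[43,2],[45,13],[49,2],[50,0]]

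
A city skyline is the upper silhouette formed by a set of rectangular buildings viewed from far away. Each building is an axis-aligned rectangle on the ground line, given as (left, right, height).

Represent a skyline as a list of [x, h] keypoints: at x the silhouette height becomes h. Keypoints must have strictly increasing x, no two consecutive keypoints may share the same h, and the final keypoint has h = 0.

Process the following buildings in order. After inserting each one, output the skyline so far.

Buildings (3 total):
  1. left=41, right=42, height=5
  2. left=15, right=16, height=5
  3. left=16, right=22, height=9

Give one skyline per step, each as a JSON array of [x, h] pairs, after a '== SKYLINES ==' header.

== SKYLINES ==
[[41,5],[42,0]]
[[15,5],[16,0],[41,5],[42,0]]
[[15,5],[16,9],[22,0],[41,5],[42,0]]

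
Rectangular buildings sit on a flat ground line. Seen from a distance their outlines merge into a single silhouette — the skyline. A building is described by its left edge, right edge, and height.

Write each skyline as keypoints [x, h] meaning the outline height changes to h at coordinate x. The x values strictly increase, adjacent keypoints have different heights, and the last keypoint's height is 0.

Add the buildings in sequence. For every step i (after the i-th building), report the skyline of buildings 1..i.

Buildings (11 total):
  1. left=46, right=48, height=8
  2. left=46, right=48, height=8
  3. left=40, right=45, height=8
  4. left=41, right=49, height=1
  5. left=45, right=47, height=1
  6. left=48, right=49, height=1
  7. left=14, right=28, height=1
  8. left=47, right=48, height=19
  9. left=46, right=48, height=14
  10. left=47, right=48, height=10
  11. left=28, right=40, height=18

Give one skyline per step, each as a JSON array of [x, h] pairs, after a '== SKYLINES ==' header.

== SKYLINES ==
[[46,8],[48,0]]
[[46,8],[48,0]]
[[40,8],[45,0],[46,8],[48,0]]
[[40,8],[45,1],[46,8],[48,1],[49,0]]
[[40,8],[45,1],[46,8],[48,1],[49,0]]
[[40,8],[45,1],[46,8],[48,1],[49,0]]
[[14,1],[28,0],[40,8],[45,1],[46,8],[48,1],[49,0]]
[[14,1],[28,0],[40,8],[45,1],[46,8],[47,19],[48,1],[49,0]]
[[14,1],[28,0],[40,8],[45,1],[46,14],[47,19],[48,1],[49,0]]
[[14,1],[28,0],[40,8],[45,1],[46,14],[47,19],[48,1],[49,0]]
[[14,1],[28,18],[40,8],[45,1],[46,14],[47,19],[48,1],[49,0]]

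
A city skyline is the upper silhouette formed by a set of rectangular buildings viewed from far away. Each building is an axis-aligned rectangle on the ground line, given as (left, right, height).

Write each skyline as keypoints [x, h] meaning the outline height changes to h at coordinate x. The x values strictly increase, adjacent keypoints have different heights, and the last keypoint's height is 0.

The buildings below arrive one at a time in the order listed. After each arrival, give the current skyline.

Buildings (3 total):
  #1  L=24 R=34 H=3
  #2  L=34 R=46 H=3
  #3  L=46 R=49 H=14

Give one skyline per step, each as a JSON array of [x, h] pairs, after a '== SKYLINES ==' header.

== SKYLINES ==
[[24,3],[34,0]]
[[24,3],[46,0]]
[[24,3],[46,14],[49,0]]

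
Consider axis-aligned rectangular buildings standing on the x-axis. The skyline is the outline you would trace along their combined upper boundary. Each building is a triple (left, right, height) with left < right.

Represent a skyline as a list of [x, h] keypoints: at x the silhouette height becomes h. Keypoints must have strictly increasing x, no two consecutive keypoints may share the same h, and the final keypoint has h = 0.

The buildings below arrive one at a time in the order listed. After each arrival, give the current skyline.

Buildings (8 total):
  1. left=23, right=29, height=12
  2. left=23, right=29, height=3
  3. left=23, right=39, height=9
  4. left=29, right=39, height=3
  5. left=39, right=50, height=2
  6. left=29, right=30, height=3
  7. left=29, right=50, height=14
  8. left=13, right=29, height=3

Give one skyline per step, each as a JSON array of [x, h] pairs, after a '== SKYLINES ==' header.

== SKYLINES ==
[[23,12],[29,0]]
[[23,12],[29,0]]
[[23,12],[29,9],[39,0]]
[[23,12],[29,9],[39,0]]
[[23,12],[29,9],[39,2],[50,0]]
[[23,12],[29,9],[39,2],[50,0]]
[[23,12],[29,14],[50,0]]
[[13,3],[23,12],[29,14],[50,0]]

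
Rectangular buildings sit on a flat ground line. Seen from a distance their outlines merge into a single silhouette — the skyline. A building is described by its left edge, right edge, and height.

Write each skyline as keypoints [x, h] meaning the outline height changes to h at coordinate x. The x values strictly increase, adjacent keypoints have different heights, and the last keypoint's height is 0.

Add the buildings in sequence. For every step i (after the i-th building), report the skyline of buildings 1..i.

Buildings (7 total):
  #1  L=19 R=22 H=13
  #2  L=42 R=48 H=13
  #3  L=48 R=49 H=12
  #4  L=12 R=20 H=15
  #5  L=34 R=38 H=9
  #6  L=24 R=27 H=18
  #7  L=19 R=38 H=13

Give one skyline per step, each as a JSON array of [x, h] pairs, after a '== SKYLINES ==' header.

== SKYLINES ==
[[19,13],[22,0]]
[[19,13],[22,0],[42,13],[48,0]]
[[19,13],[22,0],[42,13],[48,12],[49,0]]
[[12,15],[20,13],[22,0],[42,13],[48,12],[49,0]]
[[12,15],[20,13],[22,0],[34,9],[38,0],[42,13],[48,12],[49,0]]
[[12,15],[20,13],[22,0],[24,18],[27,0],[34,9],[38,0],[42,13],[48,12],[49,0]]
[[12,15],[20,13],[24,18],[27,13],[38,0],[42,13],[48,12],[49,0]]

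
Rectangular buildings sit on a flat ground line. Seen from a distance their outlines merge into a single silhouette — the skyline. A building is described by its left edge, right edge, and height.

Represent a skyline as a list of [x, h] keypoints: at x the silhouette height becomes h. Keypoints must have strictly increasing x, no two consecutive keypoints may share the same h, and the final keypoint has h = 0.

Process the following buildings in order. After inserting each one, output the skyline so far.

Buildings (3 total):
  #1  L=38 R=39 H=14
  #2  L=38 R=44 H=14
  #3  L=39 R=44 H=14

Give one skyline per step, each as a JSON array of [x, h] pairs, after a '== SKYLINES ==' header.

== SKYLINES ==
[[38,14],[39,0]]
[[38,14],[44,0]]
[[38,14],[44,0]]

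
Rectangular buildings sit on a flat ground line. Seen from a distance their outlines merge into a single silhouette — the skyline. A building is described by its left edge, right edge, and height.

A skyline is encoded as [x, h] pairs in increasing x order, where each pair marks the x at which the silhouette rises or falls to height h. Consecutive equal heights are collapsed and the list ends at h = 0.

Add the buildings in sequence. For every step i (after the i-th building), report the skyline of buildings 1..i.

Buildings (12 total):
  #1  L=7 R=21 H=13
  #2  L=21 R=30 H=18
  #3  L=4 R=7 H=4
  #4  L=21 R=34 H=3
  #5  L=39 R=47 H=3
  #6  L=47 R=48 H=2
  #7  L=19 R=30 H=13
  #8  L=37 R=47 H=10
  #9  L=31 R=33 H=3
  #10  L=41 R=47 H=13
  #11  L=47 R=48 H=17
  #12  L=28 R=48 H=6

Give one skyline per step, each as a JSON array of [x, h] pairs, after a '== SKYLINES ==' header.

== SKYLINES ==
[[7,13],[21,0]]
[[7,13],[21,18],[30,0]]
[[4,4],[7,13],[21,18],[30,0]]
[[4,4],[7,13],[21,18],[30,3],[34,0]]
[[4,4],[7,13],[21,18],[30,3],[34,0],[39,3],[47,0]]
[[4,4],[7,13],[21,18],[30,3],[34,0],[39,3],[47,2],[48,0]]
[[4,4],[7,13],[21,18],[30,3],[34,0],[39,3],[47,2],[48,0]]
[[4,4],[7,13],[21,18],[30,3],[34,0],[37,10],[47,2],[48,0]]
[[4,4],[7,13],[21,18],[30,3],[34,0],[37,10],[47,2],[48,0]]
[[4,4],[7,13],[21,18],[30,3],[34,0],[37,10],[41,13],[47,2],[48,0]]
[[4,4],[7,13],[21,18],[30,3],[34,0],[37,10],[41,13],[47,17],[48,0]]
[[4,4],[7,13],[21,18],[30,6],[37,10],[41,13],[47,17],[48,0]]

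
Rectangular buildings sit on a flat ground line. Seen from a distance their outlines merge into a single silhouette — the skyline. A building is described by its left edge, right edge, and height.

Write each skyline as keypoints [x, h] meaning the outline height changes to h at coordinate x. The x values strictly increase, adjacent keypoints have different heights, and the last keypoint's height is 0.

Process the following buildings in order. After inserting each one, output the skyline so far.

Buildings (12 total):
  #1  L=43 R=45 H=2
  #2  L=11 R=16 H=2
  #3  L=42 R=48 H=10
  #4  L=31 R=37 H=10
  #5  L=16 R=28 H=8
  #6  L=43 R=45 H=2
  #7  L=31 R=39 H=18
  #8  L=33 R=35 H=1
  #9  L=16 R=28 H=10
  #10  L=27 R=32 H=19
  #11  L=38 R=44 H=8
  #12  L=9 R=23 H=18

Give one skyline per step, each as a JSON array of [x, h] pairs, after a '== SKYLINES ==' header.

== SKYLINES ==
[[43,2],[45,0]]
[[11,2],[16,0],[43,2],[45,0]]
[[11,2],[16,0],[42,10],[48,0]]
[[11,2],[16,0],[31,10],[37,0],[42,10],[48,0]]
[[11,2],[16,8],[28,0],[31,10],[37,0],[42,10],[48,0]]
[[11,2],[16,8],[28,0],[31,10],[37,0],[42,10],[48,0]]
[[11,2],[16,8],[28,0],[31,18],[39,0],[42,10],[48,0]]
[[11,2],[16,8],[28,0],[31,18],[39,0],[42,10],[48,0]]
[[11,2],[16,10],[28,0],[31,18],[39,0],[42,10],[48,0]]
[[11,2],[16,10],[27,19],[32,18],[39,0],[42,10],[48,0]]
[[11,2],[16,10],[27,19],[32,18],[39,8],[42,10],[48,0]]
[[9,18],[23,10],[27,19],[32,18],[39,8],[42,10],[48,0]]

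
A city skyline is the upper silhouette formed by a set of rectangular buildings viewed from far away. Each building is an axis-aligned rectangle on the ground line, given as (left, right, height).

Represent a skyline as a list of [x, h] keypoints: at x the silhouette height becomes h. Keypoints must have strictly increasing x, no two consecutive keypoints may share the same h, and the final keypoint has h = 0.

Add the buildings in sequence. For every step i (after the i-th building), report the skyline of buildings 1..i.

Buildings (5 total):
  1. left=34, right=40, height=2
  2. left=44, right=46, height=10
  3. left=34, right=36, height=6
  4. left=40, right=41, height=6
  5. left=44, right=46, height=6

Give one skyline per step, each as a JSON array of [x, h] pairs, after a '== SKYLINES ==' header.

== SKYLINES ==
[[34,2],[40,0]]
[[34,2],[40,0],[44,10],[46,0]]
[[34,6],[36,2],[40,0],[44,10],[46,0]]
[[34,6],[36,2],[40,6],[41,0],[44,10],[46,0]]
[[34,6],[36,2],[40,6],[41,0],[44,10],[46,0]]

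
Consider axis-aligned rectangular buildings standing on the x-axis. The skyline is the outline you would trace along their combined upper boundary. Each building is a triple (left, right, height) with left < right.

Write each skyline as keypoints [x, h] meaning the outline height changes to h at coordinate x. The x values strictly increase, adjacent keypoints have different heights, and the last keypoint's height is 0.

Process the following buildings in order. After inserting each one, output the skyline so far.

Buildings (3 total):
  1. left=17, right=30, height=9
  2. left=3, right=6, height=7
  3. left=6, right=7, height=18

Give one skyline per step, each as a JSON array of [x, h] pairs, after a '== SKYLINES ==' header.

== SKYLINES ==
[[17,9],[30,0]]
[[3,7],[6,0],[17,9],[30,0]]
[[3,7],[6,18],[7,0],[17,9],[30,0]]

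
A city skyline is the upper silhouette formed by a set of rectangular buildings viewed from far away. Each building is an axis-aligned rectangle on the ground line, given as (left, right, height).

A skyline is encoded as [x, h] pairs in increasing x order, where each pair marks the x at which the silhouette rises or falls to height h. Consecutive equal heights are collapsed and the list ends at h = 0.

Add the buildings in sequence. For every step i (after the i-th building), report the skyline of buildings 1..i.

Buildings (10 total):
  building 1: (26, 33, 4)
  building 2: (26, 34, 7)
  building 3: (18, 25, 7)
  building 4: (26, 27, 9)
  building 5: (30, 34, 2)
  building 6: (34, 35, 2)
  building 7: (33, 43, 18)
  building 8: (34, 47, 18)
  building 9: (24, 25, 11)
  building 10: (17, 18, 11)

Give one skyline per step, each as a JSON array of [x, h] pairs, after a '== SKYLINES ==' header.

== SKYLINES ==
[[26,4],[33,0]]
[[26,7],[34,0]]
[[18,7],[25,0],[26,7],[34,0]]
[[18,7],[25,0],[26,9],[27,7],[34,0]]
[[18,7],[25,0],[26,9],[27,7],[34,0]]
[[18,7],[25,0],[26,9],[27,7],[34,2],[35,0]]
[[18,7],[25,0],[26,9],[27,7],[33,18],[43,0]]
[[18,7],[25,0],[26,9],[27,7],[33,18],[47,0]]
[[18,7],[24,11],[25,0],[26,9],[27,7],[33,18],[47,0]]
[[17,11],[18,7],[24,11],[25,0],[26,9],[27,7],[33,18],[47,0]]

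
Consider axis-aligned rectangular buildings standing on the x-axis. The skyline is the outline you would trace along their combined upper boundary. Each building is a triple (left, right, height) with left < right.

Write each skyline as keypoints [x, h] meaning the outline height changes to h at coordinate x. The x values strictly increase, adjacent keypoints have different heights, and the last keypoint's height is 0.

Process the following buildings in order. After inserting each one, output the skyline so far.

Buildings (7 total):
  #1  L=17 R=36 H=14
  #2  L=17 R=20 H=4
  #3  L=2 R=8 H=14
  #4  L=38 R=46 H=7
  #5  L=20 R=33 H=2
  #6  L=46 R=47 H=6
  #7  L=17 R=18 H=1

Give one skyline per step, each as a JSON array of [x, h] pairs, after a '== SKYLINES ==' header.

== SKYLINES ==
[[17,14],[36,0]]
[[17,14],[36,0]]
[[2,14],[8,0],[17,14],[36,0]]
[[2,14],[8,0],[17,14],[36,0],[38,7],[46,0]]
[[2,14],[8,0],[17,14],[36,0],[38,7],[46,0]]
[[2,14],[8,0],[17,14],[36,0],[38,7],[46,6],[47,0]]
[[2,14],[8,0],[17,14],[36,0],[38,7],[46,6],[47,0]]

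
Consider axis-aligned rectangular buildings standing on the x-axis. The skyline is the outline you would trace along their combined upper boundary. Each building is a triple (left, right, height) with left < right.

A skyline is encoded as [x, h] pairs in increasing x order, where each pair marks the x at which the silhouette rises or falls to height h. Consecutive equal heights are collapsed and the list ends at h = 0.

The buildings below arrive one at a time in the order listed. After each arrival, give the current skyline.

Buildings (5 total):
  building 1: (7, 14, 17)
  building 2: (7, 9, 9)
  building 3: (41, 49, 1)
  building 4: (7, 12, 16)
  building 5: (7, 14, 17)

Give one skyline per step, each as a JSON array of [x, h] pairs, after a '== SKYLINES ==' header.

== SKYLINES ==
[[7,17],[14,0]]
[[7,17],[14,0]]
[[7,17],[14,0],[41,1],[49,0]]
[[7,17],[14,0],[41,1],[49,0]]
[[7,17],[14,0],[41,1],[49,0]]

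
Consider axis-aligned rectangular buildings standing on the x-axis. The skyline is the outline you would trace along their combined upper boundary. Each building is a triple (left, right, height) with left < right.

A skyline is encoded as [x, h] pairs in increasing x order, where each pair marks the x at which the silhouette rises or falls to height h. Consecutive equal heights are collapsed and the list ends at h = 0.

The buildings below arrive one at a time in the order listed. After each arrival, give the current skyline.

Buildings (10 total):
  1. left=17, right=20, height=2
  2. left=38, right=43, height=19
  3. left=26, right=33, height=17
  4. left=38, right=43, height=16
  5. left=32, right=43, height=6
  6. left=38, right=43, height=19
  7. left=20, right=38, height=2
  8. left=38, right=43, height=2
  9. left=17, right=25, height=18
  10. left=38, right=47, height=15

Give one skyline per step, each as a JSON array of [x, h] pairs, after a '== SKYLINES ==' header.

== SKYLINES ==
[[17,2],[20,0]]
[[17,2],[20,0],[38,19],[43,0]]
[[17,2],[20,0],[26,17],[33,0],[38,19],[43,0]]
[[17,2],[20,0],[26,17],[33,0],[38,19],[43,0]]
[[17,2],[20,0],[26,17],[33,6],[38,19],[43,0]]
[[17,2],[20,0],[26,17],[33,6],[38,19],[43,0]]
[[17,2],[26,17],[33,6],[38,19],[43,0]]
[[17,2],[26,17],[33,6],[38,19],[43,0]]
[[17,18],[25,2],[26,17],[33,6],[38,19],[43,0]]
[[17,18],[25,2],[26,17],[33,6],[38,19],[43,15],[47,0]]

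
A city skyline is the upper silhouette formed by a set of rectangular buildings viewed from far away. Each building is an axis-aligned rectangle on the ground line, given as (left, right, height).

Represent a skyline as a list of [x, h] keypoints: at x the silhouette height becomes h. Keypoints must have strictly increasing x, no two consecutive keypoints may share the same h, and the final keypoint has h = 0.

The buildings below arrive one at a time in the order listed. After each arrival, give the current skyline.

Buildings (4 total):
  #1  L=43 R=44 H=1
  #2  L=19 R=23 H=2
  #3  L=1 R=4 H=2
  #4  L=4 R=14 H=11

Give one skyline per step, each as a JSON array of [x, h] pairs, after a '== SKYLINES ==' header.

== SKYLINES ==
[[43,1],[44,0]]
[[19,2],[23,0],[43,1],[44,0]]
[[1,2],[4,0],[19,2],[23,0],[43,1],[44,0]]
[[1,2],[4,11],[14,0],[19,2],[23,0],[43,1],[44,0]]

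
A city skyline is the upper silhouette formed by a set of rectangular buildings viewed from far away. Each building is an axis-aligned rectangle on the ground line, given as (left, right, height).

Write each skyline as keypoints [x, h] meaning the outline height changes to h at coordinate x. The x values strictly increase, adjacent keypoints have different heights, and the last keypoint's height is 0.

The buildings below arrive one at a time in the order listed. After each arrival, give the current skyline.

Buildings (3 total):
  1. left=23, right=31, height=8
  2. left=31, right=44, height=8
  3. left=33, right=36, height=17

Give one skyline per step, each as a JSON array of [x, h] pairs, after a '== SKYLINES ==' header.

== SKYLINES ==
[[23,8],[31,0]]
[[23,8],[44,0]]
[[23,8],[33,17],[36,8],[44,0]]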